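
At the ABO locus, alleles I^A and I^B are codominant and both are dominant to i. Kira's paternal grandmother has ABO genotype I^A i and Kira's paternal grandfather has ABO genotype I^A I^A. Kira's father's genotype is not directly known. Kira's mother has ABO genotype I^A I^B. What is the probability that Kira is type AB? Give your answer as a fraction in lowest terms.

3/8

Kira's father's ABO genotype from I^A i × I^A I^A: 1/2 I^A I^A, 1/2 I^A i.
Crossing each possibility with the mother I^A I^B and summing P(type AB): 1/2·1/2 + 1/2·1/4 = 3/8.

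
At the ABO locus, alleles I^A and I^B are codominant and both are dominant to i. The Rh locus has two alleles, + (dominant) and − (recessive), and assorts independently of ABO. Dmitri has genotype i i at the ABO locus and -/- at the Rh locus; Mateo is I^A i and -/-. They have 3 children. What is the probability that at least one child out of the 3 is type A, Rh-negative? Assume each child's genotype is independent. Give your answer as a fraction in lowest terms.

ABO cross i i × I^A i → 1/2 O, 1/2 A.
Rh cross -/- × -/- → 1 Rh-; so P(type A, Rh-negative) = 1/2 × 1 = 1/2 per child.
P(none) = (1/2)^3 = 1/8; P(at least one) = 1 − 1/8 = 7/8.

7/8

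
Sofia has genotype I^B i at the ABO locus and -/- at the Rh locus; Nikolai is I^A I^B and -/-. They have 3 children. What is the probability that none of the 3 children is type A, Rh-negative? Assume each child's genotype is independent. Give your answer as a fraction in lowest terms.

ABO cross I^B i × I^A I^B → 1/4 A, 1/2 B, 1/4 AB.
Rh cross -/- × -/- → 1 Rh-; so P(type A, Rh-negative) = 1/4 × 1 = 1/4 per child.
P(not type A, Rh-negative) = 3/4 for one child; (3/4)^3 = 27/64.

27/64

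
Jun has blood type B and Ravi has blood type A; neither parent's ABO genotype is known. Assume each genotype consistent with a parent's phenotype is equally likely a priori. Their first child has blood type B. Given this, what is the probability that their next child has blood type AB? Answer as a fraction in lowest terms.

5/12

Possible genotypes: Jun ∈ {I^B I^B, I^B i}; Ravi ∈ {I^A I^A, I^A i}.
Weight each parental genotype pair by prior × P(type-B child):
  I^B I^B × I^A i: posterior weight 2/3; P(next child type AB) = 1/2.
  I^B i × I^A i: posterior weight 1/3; P(next child type AB) = 1/4.
Weighted sum = 5/12.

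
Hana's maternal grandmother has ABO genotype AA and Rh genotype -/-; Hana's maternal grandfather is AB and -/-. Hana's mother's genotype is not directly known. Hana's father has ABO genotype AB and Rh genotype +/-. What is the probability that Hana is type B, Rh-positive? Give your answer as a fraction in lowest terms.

1/16

Hana's mother's ABO genotype from AA × AB: 1/2 AA, 1/2 AB.
Crossing each possibility with the father AB and summing P(type B): 1/2·0 + 1/2·1/4 = 1/8.
Similarly for Rh via the mother's Rh distribution: P(Rh+) = 1/2.
Independent loci: 1/8 × 1/2 = 1/16.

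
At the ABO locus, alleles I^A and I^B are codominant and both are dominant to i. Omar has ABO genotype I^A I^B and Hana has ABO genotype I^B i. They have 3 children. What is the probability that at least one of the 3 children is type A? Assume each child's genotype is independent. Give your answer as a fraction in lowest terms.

ABO cross I^A I^B × I^B i → 1/4 A, 1/2 B, 1/4 AB.
So P(type A) = 1/4 per child.
P(none) = (3/4)^3 = 27/64; P(at least one) = 1 − 27/64 = 37/64.

37/64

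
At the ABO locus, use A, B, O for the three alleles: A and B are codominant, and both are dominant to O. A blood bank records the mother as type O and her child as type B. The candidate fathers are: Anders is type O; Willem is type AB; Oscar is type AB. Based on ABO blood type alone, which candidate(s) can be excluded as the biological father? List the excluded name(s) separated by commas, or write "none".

A candidate is excluded only if no genotype consistent with his phenotype could produce a type B child with a type O mother.
Anders (type O): no genotype consistent with that phenotype can produce a type-B child with a type-O mother.

Anders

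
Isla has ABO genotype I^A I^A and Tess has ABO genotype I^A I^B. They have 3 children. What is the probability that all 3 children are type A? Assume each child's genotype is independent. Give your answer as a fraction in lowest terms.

1/8

ABO cross I^A I^A × I^A I^B → 1/2 A, 1/2 AB.
So P(type A) = 1/2 per child.
All 3 independent: (1/2)^3 = 1/8.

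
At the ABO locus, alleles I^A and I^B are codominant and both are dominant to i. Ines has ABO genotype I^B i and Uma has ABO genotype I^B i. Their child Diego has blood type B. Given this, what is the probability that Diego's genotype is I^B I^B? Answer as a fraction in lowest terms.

1/3

Cross I^B i × I^B i → 1/4 I^B I^B, 1/2 I^B i, 1/4 i i.
Type-B genotypes among offspring: I^B I^B (1/4), I^B i (1/2); total 3/4.
P(I^B I^B | type B) = (1/4) / (3/4) = 1/3.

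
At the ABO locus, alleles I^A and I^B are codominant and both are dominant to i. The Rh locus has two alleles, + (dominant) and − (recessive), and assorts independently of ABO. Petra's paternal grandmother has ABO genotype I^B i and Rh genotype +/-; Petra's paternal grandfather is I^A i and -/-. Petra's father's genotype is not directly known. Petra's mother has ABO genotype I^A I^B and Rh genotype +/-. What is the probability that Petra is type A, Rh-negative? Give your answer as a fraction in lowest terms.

9/64

Petra's father's ABO genotype from I^B i × I^A i: 1/4 I^A I^B, 1/4 I^A i, 1/4 I^B i, 1/4 i i.
Crossing each possibility with the mother I^A I^B and summing P(type A): 1/4·1/4 + 1/4·1/2 + 1/4·1/4 + 1/4·1/2 = 3/8.
Similarly for Rh via the father's Rh distribution: P(Rh-) = 3/8.
Independent loci: 3/8 × 3/8 = 9/64.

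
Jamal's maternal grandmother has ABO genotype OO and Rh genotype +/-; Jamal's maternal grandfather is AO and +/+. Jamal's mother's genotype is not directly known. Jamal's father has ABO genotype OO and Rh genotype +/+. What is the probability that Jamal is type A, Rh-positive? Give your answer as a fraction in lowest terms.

Jamal's mother's ABO genotype from OO × AO: 1/2 AO, 1/2 OO.
Crossing each possibility with the father OO and summing P(type A): 1/2·1/2 + 1/2·0 = 1/4.
Similarly for Rh via the mother's Rh distribution: P(Rh+) = 1.
Independent loci: 1/4 × 1 = 1/4.

1/4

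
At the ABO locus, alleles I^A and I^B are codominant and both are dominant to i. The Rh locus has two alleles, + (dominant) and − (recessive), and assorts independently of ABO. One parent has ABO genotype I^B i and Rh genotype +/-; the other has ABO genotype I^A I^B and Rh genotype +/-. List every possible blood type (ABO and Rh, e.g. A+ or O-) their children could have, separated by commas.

A+, A-, B+, B-, AB+, AB-

Gametes from I^B i × I^A I^B give offspring ABO genotypes I^A I^B, I^A i, I^B I^B, I^B i, i.e. phenotypes A, B, AB.
Rh cross +/- × +/- → phenotypes Rh+, Rh-.
Combining independently: A+, A-, B+, B-, AB+, AB-.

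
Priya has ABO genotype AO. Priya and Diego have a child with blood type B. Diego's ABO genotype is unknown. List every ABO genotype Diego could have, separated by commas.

AB, BB, BO

For each candidate genotype of Diego, check whether crossing it with AO can produce every observed child phenotype.
  AA → possible child types {A} ✗
  AB → possible child types {A, B, AB} ✓
  AO → possible child types {O, A} ✗
  BB → possible child types {B, AB} ✓
  BO → possible child types {O, A, B, AB} ✓
  OO → possible child types {O, A} ✗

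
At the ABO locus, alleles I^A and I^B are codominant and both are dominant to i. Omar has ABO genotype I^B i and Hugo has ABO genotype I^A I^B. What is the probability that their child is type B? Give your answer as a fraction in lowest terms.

1/2

ABO cross I^B i × I^A I^B → offspring phenotypes: 1/4 A, 1/2 B, 1/4 AB.
So P(type B) = 1/2.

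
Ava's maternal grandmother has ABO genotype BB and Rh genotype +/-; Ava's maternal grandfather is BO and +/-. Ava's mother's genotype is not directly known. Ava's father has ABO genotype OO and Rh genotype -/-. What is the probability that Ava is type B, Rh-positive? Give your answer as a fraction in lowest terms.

Ava's mother's ABO genotype from BB × BO: 1/2 BB, 1/2 BO.
Crossing each possibility with the father OO and summing P(type B): 1/2·1 + 1/2·1/2 = 3/4.
Similarly for Rh via the mother's Rh distribution: P(Rh+) = 1/2.
Independent loci: 3/4 × 1/2 = 3/8.

3/8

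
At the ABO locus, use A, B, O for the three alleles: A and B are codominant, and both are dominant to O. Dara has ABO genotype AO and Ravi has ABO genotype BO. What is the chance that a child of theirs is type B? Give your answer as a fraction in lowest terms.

1/4

ABO cross AO × BO → offspring phenotypes: 1/4 O, 1/4 A, 1/4 B, 1/4 AB.
So P(type B) = 1/4.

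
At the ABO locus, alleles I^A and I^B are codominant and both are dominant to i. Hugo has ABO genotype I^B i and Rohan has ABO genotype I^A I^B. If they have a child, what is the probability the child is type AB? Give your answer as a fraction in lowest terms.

1/4

ABO cross I^B i × I^A I^B → offspring phenotypes: 1/4 A, 1/2 B, 1/4 AB.
So P(type AB) = 1/4.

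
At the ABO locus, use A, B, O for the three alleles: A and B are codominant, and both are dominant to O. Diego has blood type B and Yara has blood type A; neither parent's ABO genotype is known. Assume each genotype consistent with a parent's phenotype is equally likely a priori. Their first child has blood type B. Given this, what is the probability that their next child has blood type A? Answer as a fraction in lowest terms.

1/12

Possible genotypes: Diego ∈ {BB, BO}; Yara ∈ {AA, AO}.
Weight each parental genotype pair by prior × P(type-B child):
  BB × AO: posterior weight 2/3; P(next child type A) = 0.
  BO × AO: posterior weight 1/3; P(next child type A) = 1/4.
Weighted sum = 1/12.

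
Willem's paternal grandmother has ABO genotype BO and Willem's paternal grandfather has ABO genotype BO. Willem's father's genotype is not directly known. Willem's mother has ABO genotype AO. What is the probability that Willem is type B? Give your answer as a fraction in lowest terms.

1/4

Willem's father's ABO genotype from BO × BO: 1/4 BB, 1/2 BO, 1/4 OO.
Crossing each possibility with the mother AO and summing P(type B): 1/4·1/2 + 1/2·1/4 + 1/4·0 = 1/4.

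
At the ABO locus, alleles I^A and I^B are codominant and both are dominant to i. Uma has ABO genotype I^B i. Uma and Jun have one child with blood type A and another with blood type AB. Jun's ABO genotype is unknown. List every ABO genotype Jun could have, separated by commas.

For each candidate genotype of Jun, check whether crossing it with I^B i can produce every observed child phenotype.
  I^A I^A → possible child types {A, AB} ✓
  I^A I^B → possible child types {A, B, AB} ✓
  I^A i → possible child types {O, A, B, AB} ✓
  I^B I^B → possible child types {B} ✗
  I^B i → possible child types {O, B} ✗
  i i → possible child types {O, B} ✗

I^A I^A, I^A I^B, I^A i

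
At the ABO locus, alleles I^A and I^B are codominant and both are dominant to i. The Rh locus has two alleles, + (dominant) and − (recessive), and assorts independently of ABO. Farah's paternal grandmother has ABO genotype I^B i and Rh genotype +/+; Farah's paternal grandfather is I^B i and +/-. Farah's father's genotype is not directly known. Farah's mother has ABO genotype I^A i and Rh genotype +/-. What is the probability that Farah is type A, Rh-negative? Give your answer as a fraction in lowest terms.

1/32

Farah's father's ABO genotype from I^B i × I^B i: 1/4 I^B I^B, 1/2 I^B i, 1/4 i i.
Crossing each possibility with the mother I^A i and summing P(type A): 1/4·0 + 1/2·1/4 + 1/4·1/2 = 1/4.
Similarly for Rh via the father's Rh distribution: P(Rh-) = 1/8.
Independent loci: 1/4 × 1/8 = 1/32.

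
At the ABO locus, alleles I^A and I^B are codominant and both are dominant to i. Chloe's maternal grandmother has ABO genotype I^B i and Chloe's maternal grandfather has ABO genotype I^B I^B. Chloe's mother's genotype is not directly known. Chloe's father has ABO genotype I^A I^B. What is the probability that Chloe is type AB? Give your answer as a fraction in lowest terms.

Chloe's mother's ABO genotype from I^B i × I^B I^B: 1/2 I^B I^B, 1/2 I^B i.
Crossing each possibility with the father I^A I^B and summing P(type AB): 1/2·1/2 + 1/2·1/4 = 3/8.

3/8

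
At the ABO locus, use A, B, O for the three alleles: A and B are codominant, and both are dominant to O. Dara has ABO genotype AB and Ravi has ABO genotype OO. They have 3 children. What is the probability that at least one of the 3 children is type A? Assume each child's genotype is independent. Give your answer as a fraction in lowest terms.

ABO cross AB × OO → 1/2 A, 1/2 B.
So P(type A) = 1/2 per child.
P(none) = (1/2)^3 = 1/8; P(at least one) = 1 − 1/8 = 7/8.

7/8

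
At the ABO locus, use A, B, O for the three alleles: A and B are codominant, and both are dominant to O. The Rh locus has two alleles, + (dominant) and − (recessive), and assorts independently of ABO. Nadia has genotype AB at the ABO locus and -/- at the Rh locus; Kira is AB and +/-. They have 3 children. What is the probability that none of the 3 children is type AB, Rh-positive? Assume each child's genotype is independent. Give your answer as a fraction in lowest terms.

ABO cross AB × AB → 1/4 A, 1/4 B, 1/2 AB.
Rh cross -/- × +/- → 1/2 Rh+, 1/2 Rh-; so P(type AB, Rh-positive) = 1/2 × 1/2 = 1/4 per child.
P(not type AB, Rh-positive) = 3/4 for one child; (3/4)^3 = 27/64.

27/64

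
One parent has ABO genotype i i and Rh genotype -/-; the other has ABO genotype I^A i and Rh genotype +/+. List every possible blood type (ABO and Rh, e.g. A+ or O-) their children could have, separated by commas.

O+, A+

Gametes from i i × I^A i give offspring ABO genotypes I^A i, i i, i.e. phenotypes O, A.
Rh cross -/- × +/+ → phenotypes Rh+.
Combining independently: O+, A+.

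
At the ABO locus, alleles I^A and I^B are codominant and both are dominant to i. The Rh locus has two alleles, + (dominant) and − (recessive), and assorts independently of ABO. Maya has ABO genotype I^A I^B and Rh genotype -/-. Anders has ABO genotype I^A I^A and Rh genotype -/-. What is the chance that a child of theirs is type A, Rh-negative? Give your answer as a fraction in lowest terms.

ABO cross I^A I^B × I^A I^A → offspring phenotypes: 1/2 A, 1/2 AB.
Rh cross -/- × -/- → 1 Rh-.
Independent loci: P(type A, Rh-negative) = 1/2 × 1 = 1/2.

1/2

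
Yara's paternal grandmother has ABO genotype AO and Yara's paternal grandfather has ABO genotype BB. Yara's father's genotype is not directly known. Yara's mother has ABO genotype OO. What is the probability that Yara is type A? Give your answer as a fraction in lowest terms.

1/4

Yara's father's ABO genotype from AO × BB: 1/2 AB, 1/2 BO.
Crossing each possibility with the mother OO and summing P(type A): 1/2·1/2 + 1/2·0 = 1/4.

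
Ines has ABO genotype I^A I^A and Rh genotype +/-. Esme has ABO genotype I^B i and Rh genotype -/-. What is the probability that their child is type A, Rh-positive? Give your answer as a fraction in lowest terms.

1/4

ABO cross I^A I^A × I^B i → offspring phenotypes: 1/2 A, 1/2 AB.
Rh cross +/- × -/- → 1/2 Rh+, 1/2 Rh-.
Independent loci: P(type A, Rh-positive) = 1/2 × 1/2 = 1/4.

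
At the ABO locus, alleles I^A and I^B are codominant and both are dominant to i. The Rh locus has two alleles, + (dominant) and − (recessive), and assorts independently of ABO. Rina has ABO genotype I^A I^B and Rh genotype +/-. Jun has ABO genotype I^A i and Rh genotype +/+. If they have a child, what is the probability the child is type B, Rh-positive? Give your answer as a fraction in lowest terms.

ABO cross I^A I^B × I^A i → offspring phenotypes: 1/2 A, 1/4 B, 1/4 AB.
Rh cross +/- × +/+ → 1 Rh+.
Independent loci: P(type B, Rh-positive) = 1/4 × 1 = 1/4.

1/4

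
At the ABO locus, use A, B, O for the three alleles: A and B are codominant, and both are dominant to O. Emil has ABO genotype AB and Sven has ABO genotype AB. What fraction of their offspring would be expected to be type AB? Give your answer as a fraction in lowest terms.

1/2

ABO cross AB × AB → offspring phenotypes: 1/4 A, 1/4 B, 1/2 AB.
So P(type AB) = 1/2.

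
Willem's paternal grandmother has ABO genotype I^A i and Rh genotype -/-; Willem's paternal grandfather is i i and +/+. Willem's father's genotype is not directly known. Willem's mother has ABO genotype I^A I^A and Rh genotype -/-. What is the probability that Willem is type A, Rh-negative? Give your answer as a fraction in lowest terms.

1/2

Willem's father's ABO genotype from I^A i × i i: 1/2 I^A i, 1/2 i i.
Crossing each possibility with the mother I^A I^A and summing P(type A): 1/2·1 + 1/2·1 = 1.
Similarly for Rh via the father's Rh distribution: P(Rh-) = 1/2.
Independent loci: 1 × 1/2 = 1/2.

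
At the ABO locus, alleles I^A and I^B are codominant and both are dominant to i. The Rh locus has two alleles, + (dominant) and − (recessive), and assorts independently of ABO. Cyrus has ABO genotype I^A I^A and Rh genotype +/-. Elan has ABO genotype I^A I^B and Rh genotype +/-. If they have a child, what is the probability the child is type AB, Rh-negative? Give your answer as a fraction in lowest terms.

ABO cross I^A I^A × I^A I^B → offspring phenotypes: 1/2 A, 1/2 AB.
Rh cross +/- × +/- → 3/4 Rh+, 1/4 Rh-.
Independent loci: P(type AB, Rh-negative) = 1/2 × 1/4 = 1/8.

1/8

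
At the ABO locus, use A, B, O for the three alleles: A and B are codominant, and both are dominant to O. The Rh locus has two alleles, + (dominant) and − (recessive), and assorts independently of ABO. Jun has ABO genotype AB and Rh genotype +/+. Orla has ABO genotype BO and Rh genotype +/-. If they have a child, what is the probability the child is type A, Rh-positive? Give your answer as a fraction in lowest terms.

ABO cross AB × BO → offspring phenotypes: 1/4 A, 1/2 B, 1/4 AB.
Rh cross +/+ × +/- → 1 Rh+.
Independent loci: P(type A, Rh-positive) = 1/4 × 1 = 1/4.

1/4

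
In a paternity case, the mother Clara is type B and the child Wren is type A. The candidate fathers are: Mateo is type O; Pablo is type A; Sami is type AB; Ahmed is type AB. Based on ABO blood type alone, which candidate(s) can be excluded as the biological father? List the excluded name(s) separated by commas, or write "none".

Mateo

A candidate is excluded only if no genotype consistent with his phenotype could produce a type A child with a type B mother.
Mateo (type O): no genotype consistent with that phenotype can produce a type-A child with a type-B mother.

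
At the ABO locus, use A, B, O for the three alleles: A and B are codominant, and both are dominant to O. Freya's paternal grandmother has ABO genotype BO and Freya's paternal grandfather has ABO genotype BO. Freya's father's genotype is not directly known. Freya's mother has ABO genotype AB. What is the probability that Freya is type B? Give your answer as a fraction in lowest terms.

1/2

Freya's father's ABO genotype from BO × BO: 1/4 BB, 1/2 BO, 1/4 OO.
Crossing each possibility with the mother AB and summing P(type B): 1/4·1/2 + 1/2·1/2 + 1/4·1/2 = 1/2.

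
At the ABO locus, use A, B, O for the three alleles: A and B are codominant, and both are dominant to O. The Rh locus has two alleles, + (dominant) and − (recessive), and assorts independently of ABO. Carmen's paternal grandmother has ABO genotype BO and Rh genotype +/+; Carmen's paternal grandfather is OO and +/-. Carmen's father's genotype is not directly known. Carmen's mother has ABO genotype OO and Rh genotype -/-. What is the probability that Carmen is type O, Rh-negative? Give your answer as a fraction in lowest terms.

3/16

Carmen's father's ABO genotype from BO × OO: 1/2 BO, 1/2 OO.
Crossing each possibility with the mother OO and summing P(type O): 1/2·1/2 + 1/2·1 = 3/4.
Similarly for Rh via the father's Rh distribution: P(Rh-) = 1/4.
Independent loci: 3/4 × 1/4 = 3/16.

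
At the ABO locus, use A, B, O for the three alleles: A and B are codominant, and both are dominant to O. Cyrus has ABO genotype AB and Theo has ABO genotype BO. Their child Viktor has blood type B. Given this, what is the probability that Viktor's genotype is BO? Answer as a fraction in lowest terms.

Cross AB × BO → 1/4 AB, 1/4 AO, 1/4 BB, 1/4 BO.
Type-B genotypes among offspring: BB (1/4), BO (1/4); total 1/2.
P(BO | type B) = (1/4) / (1/2) = 1/2.

1/2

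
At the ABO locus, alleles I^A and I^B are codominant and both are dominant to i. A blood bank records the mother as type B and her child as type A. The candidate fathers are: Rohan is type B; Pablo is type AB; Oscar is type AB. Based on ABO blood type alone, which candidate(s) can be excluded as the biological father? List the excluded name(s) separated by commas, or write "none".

Rohan

A candidate is excluded only if no genotype consistent with his phenotype could produce a type A child with a type B mother.
Rohan (type B): no genotype consistent with that phenotype can produce a type-A child with a type-B mother.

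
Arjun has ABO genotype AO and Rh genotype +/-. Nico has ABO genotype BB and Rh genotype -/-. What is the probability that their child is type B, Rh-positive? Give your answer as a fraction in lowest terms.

1/4

ABO cross AO × BB → offspring phenotypes: 1/2 B, 1/2 AB.
Rh cross +/- × -/- → 1/2 Rh+, 1/2 Rh-.
Independent loci: P(type B, Rh-positive) = 1/2 × 1/2 = 1/4.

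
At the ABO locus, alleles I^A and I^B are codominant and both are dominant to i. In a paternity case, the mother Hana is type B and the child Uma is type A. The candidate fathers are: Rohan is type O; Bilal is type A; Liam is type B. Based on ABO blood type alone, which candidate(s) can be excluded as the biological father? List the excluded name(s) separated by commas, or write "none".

Rohan, Liam

A candidate is excluded only if no genotype consistent with his phenotype could produce a type A child with a type B mother.
Rohan (type O): no genotype consistent with that phenotype can produce a type-A child with a type-B mother.
Liam (type B): no genotype consistent with that phenotype can produce a type-A child with a type-B mother.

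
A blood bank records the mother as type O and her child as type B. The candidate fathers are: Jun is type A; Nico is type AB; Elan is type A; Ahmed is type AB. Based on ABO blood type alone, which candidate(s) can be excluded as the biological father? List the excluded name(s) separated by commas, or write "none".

A candidate is excluded only if no genotype consistent with his phenotype could produce a type B child with a type O mother.
Jun (type A): no genotype consistent with that phenotype can produce a type-B child with a type-O mother.
Elan (type A): no genotype consistent with that phenotype can produce a type-B child with a type-O mother.

Jun, Elan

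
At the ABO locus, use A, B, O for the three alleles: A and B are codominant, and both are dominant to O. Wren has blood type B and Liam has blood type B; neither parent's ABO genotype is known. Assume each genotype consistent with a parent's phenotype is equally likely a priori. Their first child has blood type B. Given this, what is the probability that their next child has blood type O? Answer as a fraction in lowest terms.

Possible genotypes: Wren ∈ {BB, BO}; Liam ∈ {BB, BO}.
Weight each parental genotype pair by prior × P(type-B child):
  BB × BB: posterior weight 4/15; P(next child type O) = 0.
  BB × BO: posterior weight 4/15; P(next child type O) = 0.
  BO × BB: posterior weight 4/15; P(next child type O) = 0.
  BO × BO: posterior weight 1/5; P(next child type O) = 1/4.
Weighted sum = 1/20.

1/20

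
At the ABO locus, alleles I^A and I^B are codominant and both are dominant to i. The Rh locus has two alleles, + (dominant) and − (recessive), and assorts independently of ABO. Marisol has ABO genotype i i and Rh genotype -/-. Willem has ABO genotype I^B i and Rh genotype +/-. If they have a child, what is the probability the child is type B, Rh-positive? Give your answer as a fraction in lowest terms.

1/4

ABO cross i i × I^B i → offspring phenotypes: 1/2 O, 1/2 B.
Rh cross -/- × +/- → 1/2 Rh+, 1/2 Rh-.
Independent loci: P(type B, Rh-positive) = 1/2 × 1/2 = 1/4.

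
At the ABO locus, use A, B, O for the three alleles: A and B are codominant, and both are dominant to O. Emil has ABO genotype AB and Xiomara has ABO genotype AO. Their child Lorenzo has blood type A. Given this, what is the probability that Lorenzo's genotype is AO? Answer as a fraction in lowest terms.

1/2

Cross AB × AO → 1/4 AA, 1/4 AB, 1/4 AO, 1/4 BO.
Type-A genotypes among offspring: AA (1/4), AO (1/4); total 1/2.
P(AO | type A) = (1/4) / (1/2) = 1/2.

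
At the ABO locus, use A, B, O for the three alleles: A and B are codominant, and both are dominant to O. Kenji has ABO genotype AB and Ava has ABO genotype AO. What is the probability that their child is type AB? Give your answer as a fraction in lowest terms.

ABO cross AB × AO → offspring phenotypes: 1/2 A, 1/4 B, 1/4 AB.
So P(type AB) = 1/4.

1/4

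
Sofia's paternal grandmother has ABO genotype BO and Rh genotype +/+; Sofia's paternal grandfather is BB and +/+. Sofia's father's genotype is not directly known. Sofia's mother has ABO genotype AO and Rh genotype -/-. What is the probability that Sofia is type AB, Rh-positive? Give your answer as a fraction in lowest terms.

Sofia's father's ABO genotype from BO × BB: 1/2 BB, 1/2 BO.
Crossing each possibility with the mother AO and summing P(type AB): 1/2·1/2 + 1/2·1/4 = 3/8.
Similarly for Rh via the father's Rh distribution: P(Rh+) = 1.
Independent loci: 3/8 × 1 = 3/8.

3/8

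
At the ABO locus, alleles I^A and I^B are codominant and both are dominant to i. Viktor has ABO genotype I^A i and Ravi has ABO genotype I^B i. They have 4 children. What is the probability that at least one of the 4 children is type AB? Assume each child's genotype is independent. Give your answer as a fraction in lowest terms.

175/256

ABO cross I^A i × I^B i → 1/4 O, 1/4 A, 1/4 B, 1/4 AB.
So P(type AB) = 1/4 per child.
P(none) = (3/4)^4 = 81/256; P(at least one) = 1 − 81/256 = 175/256.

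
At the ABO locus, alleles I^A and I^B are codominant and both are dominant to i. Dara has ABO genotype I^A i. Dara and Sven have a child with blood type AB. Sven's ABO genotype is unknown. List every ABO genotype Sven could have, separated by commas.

I^A I^B, I^B I^B, I^B i

For each candidate genotype of Sven, check whether crossing it with I^A i can produce every observed child phenotype.
  I^A I^A → possible child types {A} ✗
  I^A I^B → possible child types {A, B, AB} ✓
  I^A i → possible child types {O, A} ✗
  I^B I^B → possible child types {B, AB} ✓
  I^B i → possible child types {O, A, B, AB} ✓
  i i → possible child types {O, A} ✗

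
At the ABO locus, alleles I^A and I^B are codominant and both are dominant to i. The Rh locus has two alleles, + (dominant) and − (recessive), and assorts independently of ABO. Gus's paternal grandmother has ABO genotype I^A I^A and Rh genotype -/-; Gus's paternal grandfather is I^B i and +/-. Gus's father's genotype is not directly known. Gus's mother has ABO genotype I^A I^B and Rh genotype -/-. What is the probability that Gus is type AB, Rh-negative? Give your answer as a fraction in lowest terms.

Gus's father's ABO genotype from I^A I^A × I^B i: 1/2 I^A I^B, 1/2 I^A i.
Crossing each possibility with the mother I^A I^B and summing P(type AB): 1/2·1/2 + 1/2·1/4 = 3/8.
Similarly for Rh via the father's Rh distribution: P(Rh-) = 3/4.
Independent loci: 3/8 × 3/4 = 9/32.

9/32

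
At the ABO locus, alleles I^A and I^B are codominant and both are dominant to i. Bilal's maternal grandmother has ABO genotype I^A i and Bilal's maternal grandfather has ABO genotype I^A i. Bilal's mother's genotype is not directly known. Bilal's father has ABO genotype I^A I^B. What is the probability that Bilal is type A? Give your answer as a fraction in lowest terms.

1/2

Bilal's mother's ABO genotype from I^A i × I^A i: 1/4 I^A I^A, 1/2 I^A i, 1/4 i i.
Crossing each possibility with the father I^A I^B and summing P(type A): 1/4·1/2 + 1/2·1/2 + 1/4·1/2 = 1/2.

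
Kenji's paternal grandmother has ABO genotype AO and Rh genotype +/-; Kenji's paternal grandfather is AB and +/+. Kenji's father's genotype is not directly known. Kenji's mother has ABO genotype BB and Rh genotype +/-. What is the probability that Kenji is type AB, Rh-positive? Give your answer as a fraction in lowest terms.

Kenji's father's ABO genotype from AO × AB: 1/4 AA, 1/4 AB, 1/4 AO, 1/4 BO.
Crossing each possibility with the mother BB and summing P(type AB): 1/4·1 + 1/4·1/2 + 1/4·1/2 + 1/4·0 = 1/2.
Similarly for Rh via the father's Rh distribution: P(Rh+) = 7/8.
Independent loci: 1/2 × 7/8 = 7/16.

7/16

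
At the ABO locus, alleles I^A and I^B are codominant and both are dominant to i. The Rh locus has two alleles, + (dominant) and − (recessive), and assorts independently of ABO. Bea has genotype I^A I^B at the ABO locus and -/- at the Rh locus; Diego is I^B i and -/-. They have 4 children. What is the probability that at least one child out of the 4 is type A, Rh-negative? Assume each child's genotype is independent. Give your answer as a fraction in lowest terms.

175/256

ABO cross I^A I^B × I^B i → 1/4 A, 1/2 B, 1/4 AB.
Rh cross -/- × -/- → 1 Rh-; so P(type A, Rh-negative) = 1/4 × 1 = 1/4 per child.
P(none) = (3/4)^4 = 81/256; P(at least one) = 1 − 81/256 = 175/256.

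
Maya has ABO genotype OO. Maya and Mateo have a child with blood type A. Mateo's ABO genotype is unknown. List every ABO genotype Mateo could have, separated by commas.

AA, AB, AO

For each candidate genotype of Mateo, check whether crossing it with OO can produce every observed child phenotype.
  AA → possible child types {A} ✓
  AB → possible child types {A, B} ✓
  AO → possible child types {O, A} ✓
  BB → possible child types {B} ✗
  BO → possible child types {O, B} ✗
  OO → possible child types {O} ✗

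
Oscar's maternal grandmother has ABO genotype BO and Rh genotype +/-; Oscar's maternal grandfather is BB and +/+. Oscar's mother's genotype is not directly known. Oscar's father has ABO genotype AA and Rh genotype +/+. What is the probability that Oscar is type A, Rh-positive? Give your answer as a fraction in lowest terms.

Oscar's mother's ABO genotype from BO × BB: 1/2 BB, 1/2 BO.
Crossing each possibility with the father AA and summing P(type A): 1/2·0 + 1/2·1/2 = 1/4.
Similarly for Rh via the mother's Rh distribution: P(Rh+) = 1.
Independent loci: 1/4 × 1 = 1/4.

1/4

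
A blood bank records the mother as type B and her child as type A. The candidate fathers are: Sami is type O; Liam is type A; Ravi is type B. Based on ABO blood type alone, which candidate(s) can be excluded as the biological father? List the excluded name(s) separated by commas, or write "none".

A candidate is excluded only if no genotype consistent with his phenotype could produce a type A child with a type B mother.
Sami (type O): no genotype consistent with that phenotype can produce a type-A child with a type-B mother.
Ravi (type B): no genotype consistent with that phenotype can produce a type-A child with a type-B mother.

Sami, Ravi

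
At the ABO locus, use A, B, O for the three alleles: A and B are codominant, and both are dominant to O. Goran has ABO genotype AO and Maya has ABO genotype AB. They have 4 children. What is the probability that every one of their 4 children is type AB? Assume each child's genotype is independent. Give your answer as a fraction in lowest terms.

1/256

ABO cross AO × AB → 1/2 A, 1/4 B, 1/4 AB.
So P(type AB) = 1/4 per child.
All 4 independent: (1/4)^4 = 1/256.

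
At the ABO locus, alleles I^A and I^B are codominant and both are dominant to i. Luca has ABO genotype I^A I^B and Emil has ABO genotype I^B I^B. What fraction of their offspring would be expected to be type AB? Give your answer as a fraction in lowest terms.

1/2

ABO cross I^A I^B × I^B I^B → offspring phenotypes: 1/2 B, 1/2 AB.
So P(type AB) = 1/2.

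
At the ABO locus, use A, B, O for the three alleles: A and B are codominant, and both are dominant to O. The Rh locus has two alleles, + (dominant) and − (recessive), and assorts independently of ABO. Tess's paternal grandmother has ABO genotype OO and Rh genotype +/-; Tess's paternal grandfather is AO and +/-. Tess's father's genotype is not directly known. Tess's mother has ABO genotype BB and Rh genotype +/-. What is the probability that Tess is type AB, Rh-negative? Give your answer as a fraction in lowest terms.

Tess's father's ABO genotype from OO × AO: 1/2 AO, 1/2 OO.
Crossing each possibility with the mother BB and summing P(type AB): 1/2·1/2 + 1/2·0 = 1/4.
Similarly for Rh via the father's Rh distribution: P(Rh-) = 1/4.
Independent loci: 1/4 × 1/4 = 1/16.

1/16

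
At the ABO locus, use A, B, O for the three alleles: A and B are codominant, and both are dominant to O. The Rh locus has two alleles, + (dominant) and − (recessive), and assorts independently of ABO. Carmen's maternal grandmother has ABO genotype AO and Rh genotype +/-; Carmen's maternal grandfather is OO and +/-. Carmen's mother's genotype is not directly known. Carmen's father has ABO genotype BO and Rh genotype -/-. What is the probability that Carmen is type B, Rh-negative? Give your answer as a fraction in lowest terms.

Carmen's mother's ABO genotype from AO × OO: 1/2 AO, 1/2 OO.
Crossing each possibility with the father BO and summing P(type B): 1/2·1/4 + 1/2·1/2 = 3/8.
Similarly for Rh via the mother's Rh distribution: P(Rh-) = 1/2.
Independent loci: 3/8 × 1/2 = 3/16.

3/16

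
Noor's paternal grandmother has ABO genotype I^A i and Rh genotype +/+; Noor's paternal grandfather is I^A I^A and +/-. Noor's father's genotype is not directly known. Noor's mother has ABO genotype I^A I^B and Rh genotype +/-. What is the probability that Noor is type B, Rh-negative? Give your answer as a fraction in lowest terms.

1/64

Noor's father's ABO genotype from I^A i × I^A I^A: 1/2 I^A I^A, 1/2 I^A i.
Crossing each possibility with the mother I^A I^B and summing P(type B): 1/2·0 + 1/2·1/4 = 1/8.
Similarly for Rh via the father's Rh distribution: P(Rh-) = 1/8.
Independent loci: 1/8 × 1/8 = 1/64.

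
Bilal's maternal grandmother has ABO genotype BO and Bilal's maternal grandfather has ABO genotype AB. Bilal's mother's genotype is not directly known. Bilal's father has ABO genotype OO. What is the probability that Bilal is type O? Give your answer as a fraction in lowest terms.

Bilal's mother's ABO genotype from BO × AB: 1/4 AB, 1/4 AO, 1/4 BB, 1/4 BO.
Crossing each possibility with the father OO and summing P(type O): 1/4·0 + 1/4·1/2 + 1/4·0 + 1/4·1/2 = 1/4.

1/4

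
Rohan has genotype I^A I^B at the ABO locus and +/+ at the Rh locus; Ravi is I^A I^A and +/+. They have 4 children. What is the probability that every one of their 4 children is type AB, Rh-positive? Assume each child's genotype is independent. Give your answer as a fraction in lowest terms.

1/16

ABO cross I^A I^B × I^A I^A → 1/2 A, 1/2 AB.
Rh cross +/+ × +/+ → 1 Rh+; so P(type AB, Rh-positive) = 1/2 × 1 = 1/2 per child.
All 4 independent: (1/2)^4 = 1/16.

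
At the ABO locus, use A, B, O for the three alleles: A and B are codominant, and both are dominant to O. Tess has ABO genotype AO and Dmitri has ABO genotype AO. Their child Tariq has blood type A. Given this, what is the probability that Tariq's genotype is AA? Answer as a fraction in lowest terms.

Cross AO × AO → 1/4 AA, 1/2 AO, 1/4 OO.
Type-A genotypes among offspring: AA (1/4), AO (1/2); total 3/4.
P(AA | type A) = (1/4) / (3/4) = 1/3.

1/3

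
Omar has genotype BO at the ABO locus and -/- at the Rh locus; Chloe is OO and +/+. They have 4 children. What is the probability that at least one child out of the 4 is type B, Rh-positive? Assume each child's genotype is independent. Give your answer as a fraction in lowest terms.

15/16

ABO cross BO × OO → 1/2 O, 1/2 B.
Rh cross -/- × +/+ → 1 Rh+; so P(type B, Rh-positive) = 1/2 × 1 = 1/2 per child.
P(none) = (1/2)^4 = 1/16; P(at least one) = 1 − 1/16 = 15/16.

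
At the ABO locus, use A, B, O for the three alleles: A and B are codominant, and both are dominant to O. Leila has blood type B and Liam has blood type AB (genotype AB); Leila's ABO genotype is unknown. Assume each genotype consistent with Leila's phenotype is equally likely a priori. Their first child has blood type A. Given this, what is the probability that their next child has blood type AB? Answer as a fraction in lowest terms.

1/4

Possible genotypes: Leila ∈ {BB, BO}; Liam ∈ {AB}.
Weight each parental genotype pair by prior × P(type-A child):
  BO × AB: posterior weight 1; P(next child type AB) = 1/4.
Weighted sum = 1/4.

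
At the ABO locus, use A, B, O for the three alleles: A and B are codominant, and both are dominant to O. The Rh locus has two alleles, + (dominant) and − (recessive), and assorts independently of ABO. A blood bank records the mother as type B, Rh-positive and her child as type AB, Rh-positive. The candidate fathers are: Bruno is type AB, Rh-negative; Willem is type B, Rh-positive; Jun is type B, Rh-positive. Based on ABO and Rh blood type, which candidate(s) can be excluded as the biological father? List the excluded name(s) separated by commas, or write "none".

Willem, Jun

A candidate is excluded only if no genotype consistent with his phenotype could produce a type AB, Rh-positive child with a type B, Rh-positive mother.
Willem (type B, Rh+): no genotype consistent with that phenotype can produce a type-AB Rh+ child with a type-B mother.
Jun (type B, Rh+): no genotype consistent with that phenotype can produce a type-AB Rh+ child with a type-B mother.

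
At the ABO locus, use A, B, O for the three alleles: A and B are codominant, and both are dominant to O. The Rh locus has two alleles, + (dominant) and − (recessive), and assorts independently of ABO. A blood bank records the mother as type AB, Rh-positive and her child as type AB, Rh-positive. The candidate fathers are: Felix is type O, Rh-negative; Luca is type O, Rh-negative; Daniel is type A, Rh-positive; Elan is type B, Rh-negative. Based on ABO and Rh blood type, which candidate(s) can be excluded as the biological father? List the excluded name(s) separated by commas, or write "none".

Felix, Luca

A candidate is excluded only if no genotype consistent with his phenotype could produce a type AB, Rh-positive child with a type AB, Rh-positive mother.
Felix (type O, Rh-): no genotype consistent with that phenotype can produce a type-AB Rh+ child with a type-AB mother.
Luca (type O, Rh-): no genotype consistent with that phenotype can produce a type-AB Rh+ child with a type-AB mother.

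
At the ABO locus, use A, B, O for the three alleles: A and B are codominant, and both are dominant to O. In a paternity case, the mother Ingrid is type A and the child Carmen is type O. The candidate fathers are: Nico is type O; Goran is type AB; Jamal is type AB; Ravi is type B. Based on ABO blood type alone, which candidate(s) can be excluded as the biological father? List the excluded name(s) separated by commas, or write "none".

Goran, Jamal

A candidate is excluded only if no genotype consistent with his phenotype could produce a type O child with a type A mother.
Goran (type AB): no genotype consistent with that phenotype can produce a type-O child with a type-A mother.
Jamal (type AB): no genotype consistent with that phenotype can produce a type-O child with a type-A mother.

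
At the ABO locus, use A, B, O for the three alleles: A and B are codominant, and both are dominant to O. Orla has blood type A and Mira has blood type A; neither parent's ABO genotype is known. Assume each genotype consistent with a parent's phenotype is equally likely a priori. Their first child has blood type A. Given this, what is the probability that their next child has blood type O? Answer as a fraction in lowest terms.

Possible genotypes: Orla ∈ {AA, AO}; Mira ∈ {AA, AO}.
Weight each parental genotype pair by prior × P(type-A child):
  AA × AA: posterior weight 4/15; P(next child type O) = 0.
  AA × AO: posterior weight 4/15; P(next child type O) = 0.
  AO × AA: posterior weight 4/15; P(next child type O) = 0.
  AO × AO: posterior weight 1/5; P(next child type O) = 1/4.
Weighted sum = 1/20.

1/20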